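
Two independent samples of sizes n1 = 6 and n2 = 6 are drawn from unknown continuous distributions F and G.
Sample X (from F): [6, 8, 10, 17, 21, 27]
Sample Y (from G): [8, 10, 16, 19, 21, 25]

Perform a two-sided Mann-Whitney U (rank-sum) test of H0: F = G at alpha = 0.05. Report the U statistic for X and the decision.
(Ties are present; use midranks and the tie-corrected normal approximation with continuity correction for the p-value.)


Step 1: Combine and sort all 12 observations; assign midranks.
sorted (value, group): (6,X), (8,X), (8,Y), (10,X), (10,Y), (16,Y), (17,X), (19,Y), (21,X), (21,Y), (25,Y), (27,X)
ranks: 6->1, 8->2.5, 8->2.5, 10->4.5, 10->4.5, 16->6, 17->7, 19->8, 21->9.5, 21->9.5, 25->11, 27->12
Step 2: Rank sum for X: R1 = 1 + 2.5 + 4.5 + 7 + 9.5 + 12 = 36.5.
Step 3: U_X = R1 - n1(n1+1)/2 = 36.5 - 6*7/2 = 36.5 - 21 = 15.5.
       U_Y = n1*n2 - U_X = 36 - 15.5 = 20.5.
Step 4: Ties are present, so use the tie-corrected normal approximation (with continuity correction) for the p-value.
Step 5: p-value = 0.747491; compare to alpha = 0.05. fail to reject H0.

U_X = 15.5, p = 0.747491, fail to reject H0 at alpha = 0.05.


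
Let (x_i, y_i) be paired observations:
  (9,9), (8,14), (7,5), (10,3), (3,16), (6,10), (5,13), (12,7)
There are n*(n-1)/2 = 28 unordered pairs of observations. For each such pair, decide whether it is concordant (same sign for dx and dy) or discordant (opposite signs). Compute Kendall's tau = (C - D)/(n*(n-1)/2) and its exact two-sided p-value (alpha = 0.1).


Step 1: Enumerate the 28 unordered pairs (i,j) with i<j and classify each by sign(x_j-x_i) * sign(y_j-y_i).
  (1,2):dx=-1,dy=+5->D; (1,3):dx=-2,dy=-4->C; (1,4):dx=+1,dy=-6->D; (1,5):dx=-6,dy=+7->D
  (1,6):dx=-3,dy=+1->D; (1,7):dx=-4,dy=+4->D; (1,8):dx=+3,dy=-2->D; (2,3):dx=-1,dy=-9->C
  (2,4):dx=+2,dy=-11->D; (2,5):dx=-5,dy=+2->D; (2,6):dx=-2,dy=-4->C; (2,7):dx=-3,dy=-1->C
  (2,8):dx=+4,dy=-7->D; (3,4):dx=+3,dy=-2->D; (3,5):dx=-4,dy=+11->D; (3,6):dx=-1,dy=+5->D
  (3,7):dx=-2,dy=+8->D; (3,8):dx=+5,dy=+2->C; (4,5):dx=-7,dy=+13->D; (4,6):dx=-4,dy=+7->D
  (4,7):dx=-5,dy=+10->D; (4,8):dx=+2,dy=+4->C; (5,6):dx=+3,dy=-6->D; (5,7):dx=+2,dy=-3->D
  (5,8):dx=+9,dy=-9->D; (6,7):dx=-1,dy=+3->D; (6,8):dx=+6,dy=-3->D; (7,8):dx=+7,dy=-6->D
Step 2: C = 6, D = 22, total pairs = 28.
Step 3: tau = (C - D)/(n(n-1)/2) = (6 - 22)/28 = -0.571429.
Step 4: Exact two-sided p-value (enumerate n! = 40320 permutations of y under H0): p = 0.061012.
Step 5: alpha = 0.1. reject H0.

tau_b = -0.5714 (C=6, D=22), p = 0.061012, reject H0.


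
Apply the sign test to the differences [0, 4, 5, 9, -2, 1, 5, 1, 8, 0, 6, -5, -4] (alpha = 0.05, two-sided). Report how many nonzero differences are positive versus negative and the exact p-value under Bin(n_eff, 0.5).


Step 1: Discard zero differences. Original n = 13; n_eff = number of nonzero differences = 11.
Nonzero differences (with sign): +4, +5, +9, -2, +1, +5, +1, +8, +6, -5, -4
Step 2: Count signs: positive = 8, negative = 3.
Step 3: Under H0: P(positive) = 0.5, so the number of positives S ~ Bin(11, 0.5).
Step 4: Two-sided exact p-value = sum of Bin(11,0.5) probabilities at or below the observed probability = 0.226562.
Step 5: alpha = 0.05. fail to reject H0.

n_eff = 11, pos = 8, neg = 3, p = 0.226562, fail to reject H0.


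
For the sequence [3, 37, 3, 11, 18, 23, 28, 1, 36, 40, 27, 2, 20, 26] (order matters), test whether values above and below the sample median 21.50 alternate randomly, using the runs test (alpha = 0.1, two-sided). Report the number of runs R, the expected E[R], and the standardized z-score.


Step 1: Compute median = 21.50; label A = above, B = below.
Labels in order: BABBBAABAAABBA  (n_A = 7, n_B = 7)
Step 2: Count runs R = 8.
Step 3: Under H0 (random ordering), E[R] = 2*n_A*n_B/(n_A+n_B) + 1 = 2*7*7/14 + 1 = 8.0000.
        Var[R] = 2*n_A*n_B*(2*n_A*n_B - n_A - n_B) / ((n_A+n_B)^2 * (n_A+n_B-1)) = 8232/2548 = 3.2308.
        SD[R] = 1.7974.
Step 4: R = E[R], so z = 0 with no continuity correction.
Step 5: Two-sided p-value via normal approximation = 2*(1 - Phi(|z|)) = 1.000000.
Step 6: alpha = 0.1. fail to reject H0.

R = 8, z = 0.0000, p = 1.000000, fail to reject H0.


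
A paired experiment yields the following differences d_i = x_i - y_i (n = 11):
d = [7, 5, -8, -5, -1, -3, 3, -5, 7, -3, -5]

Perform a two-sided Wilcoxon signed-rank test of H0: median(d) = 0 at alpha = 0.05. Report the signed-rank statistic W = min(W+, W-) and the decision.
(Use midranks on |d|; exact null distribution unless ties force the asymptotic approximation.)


Step 1: Drop any zero differences (none here) and take |d_i|.
|d| = [7, 5, 8, 5, 1, 3, 3, 5, 7, 3, 5]
Step 2: Midrank |d_i| (ties get averaged ranks).
ranks: |7|->9.5, |5|->6.5, |8|->11, |5|->6.5, |1|->1, |3|->3, |3|->3, |5|->6.5, |7|->9.5, |3|->3, |5|->6.5
Step 3: Attach original signs; sum ranks with positive sign and with negative sign.
W+ = 9.5 + 6.5 + 3 + 9.5 = 28.5
W- = 11 + 6.5 + 1 + 3 + 6.5 + 3 + 6.5 = 37.5
(Check: W+ + W- = 66 should equal n(n+1)/2 = 66.)
Step 4: Test statistic W = min(W+, W-) = 28.5.
Step 5: Ties in |d|, so use the tie-corrected normal approximation.
        E[W] = n(n+1)/4 = 11*12/4 = 33.
        Tie groups: |d|=3 (t=3), |d|=5 (t=4), |d|=7 (t=2); sum(t^3 - t) = 90.
        Var[W] = n(n+1)(2n+1)/24 - sum(t^3-t)/48 = 3036/24 - 90/48 = 124.625.
        z = (W - E[W]) / sqrt(Var[W]) = (28.5 - 33) / 11.1636 = -0.4031.
        Two-sided p = 2*Phi(z) = 0.686877.
Step 6: alpha = 0.05. fail to reject H0.

W+ = 28.5, W- = 37.5, W = min = 28.5, p = 0.686877, fail to reject H0.


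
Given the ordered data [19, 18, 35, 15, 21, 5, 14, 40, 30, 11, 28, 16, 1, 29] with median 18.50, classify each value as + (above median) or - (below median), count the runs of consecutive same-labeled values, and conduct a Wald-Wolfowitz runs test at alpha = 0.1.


Step 1: Compute median = 18.50; label A = above, B = below.
Labels in order: ABABABBAABABBA  (n_A = 7, n_B = 7)
Step 2: Count runs R = 11.
Step 3: Under H0 (random ordering), E[R] = 2*n_A*n_B/(n_A+n_B) + 1 = 2*7*7/14 + 1 = 8.0000.
        Var[R] = 2*n_A*n_B*(2*n_A*n_B - n_A - n_B) / ((n_A+n_B)^2 * (n_A+n_B-1)) = 8232/2548 = 3.2308.
        SD[R] = 1.7974.
Step 4: Continuity-corrected z = (R - 0.5 - E[R]) / SD[R] = (11 - 0.5 - 8.0000) / 1.7974 = 1.3909.
Step 5: Two-sided p-value via normal approximation = 2*(1 - Phi(|z|)) = 0.164264.
Step 6: alpha = 0.1. fail to reject H0.

R = 11, z = 1.3909, p = 0.164264, fail to reject H0.


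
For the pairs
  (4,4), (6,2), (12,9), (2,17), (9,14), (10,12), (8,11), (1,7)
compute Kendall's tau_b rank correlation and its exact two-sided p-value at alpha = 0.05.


Step 1: Enumerate the 28 unordered pairs (i,j) with i<j and classify each by sign(x_j-x_i) * sign(y_j-y_i).
  (1,2):dx=+2,dy=-2->D; (1,3):dx=+8,dy=+5->C; (1,4):dx=-2,dy=+13->D; (1,5):dx=+5,dy=+10->C
  (1,6):dx=+6,dy=+8->C; (1,7):dx=+4,dy=+7->C; (1,8):dx=-3,dy=+3->D; (2,3):dx=+6,dy=+7->C
  (2,4):dx=-4,dy=+15->D; (2,5):dx=+3,dy=+12->C; (2,6):dx=+4,dy=+10->C; (2,7):dx=+2,dy=+9->C
  (2,8):dx=-5,dy=+5->D; (3,4):dx=-10,dy=+8->D; (3,5):dx=-3,dy=+5->D; (3,6):dx=-2,dy=+3->D
  (3,7):dx=-4,dy=+2->D; (3,8):dx=-11,dy=-2->C; (4,5):dx=+7,dy=-3->D; (4,6):dx=+8,dy=-5->D
  (4,7):dx=+6,dy=-6->D; (4,8):dx=-1,dy=-10->C; (5,6):dx=+1,dy=-2->D; (5,7):dx=-1,dy=-3->C
  (5,8):dx=-8,dy=-7->C; (6,7):dx=-2,dy=-1->C; (6,8):dx=-9,dy=-5->C; (7,8):dx=-7,dy=-4->C
Step 2: C = 15, D = 13, total pairs = 28.
Step 3: tau = (C - D)/(n(n-1)/2) = (15 - 13)/28 = 0.071429.
Step 4: Exact two-sided p-value (enumerate n! = 40320 permutations of y under H0): p = 0.904861.
Step 5: alpha = 0.05. fail to reject H0.

tau_b = 0.0714 (C=15, D=13), p = 0.904861, fail to reject H0.


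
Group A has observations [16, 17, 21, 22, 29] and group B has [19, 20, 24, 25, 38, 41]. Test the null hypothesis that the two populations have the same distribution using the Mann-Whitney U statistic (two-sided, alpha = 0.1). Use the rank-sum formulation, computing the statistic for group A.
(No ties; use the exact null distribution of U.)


Step 1: Combine and sort all 11 observations; assign midranks.
sorted (value, group): (16,X), (17,X), (19,Y), (20,Y), (21,X), (22,X), (24,Y), (25,Y), (29,X), (38,Y), (41,Y)
ranks: 16->1, 17->2, 19->3, 20->4, 21->5, 22->6, 24->7, 25->8, 29->9, 38->10, 41->11
Step 2: Rank sum for X: R1 = 1 + 2 + 5 + 6 + 9 = 23.
Step 3: U_X = R1 - n1(n1+1)/2 = 23 - 5*6/2 = 23 - 15 = 8.
       U_Y = n1*n2 - U_X = 30 - 8 = 22.
Step 4: No ties, so the exact null distribution of U (based on enumerating the C(11,5) = 462 equally likely rank assignments) gives the two-sided p-value.
Step 5: p-value = 0.246753; compare to alpha = 0.1. fail to reject H0.

U_X = 8, p = 0.246753, fail to reject H0 at alpha = 0.1.


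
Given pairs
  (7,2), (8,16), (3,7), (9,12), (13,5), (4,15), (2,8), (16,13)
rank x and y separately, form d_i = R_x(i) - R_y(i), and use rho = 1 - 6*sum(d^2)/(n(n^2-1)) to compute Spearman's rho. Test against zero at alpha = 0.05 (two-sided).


Step 1: Rank x and y separately (midranks; no ties here).
rank(x): 7->4, 8->5, 3->2, 9->6, 13->7, 4->3, 2->1, 16->8
rank(y): 2->1, 16->8, 7->3, 12->5, 5->2, 15->7, 8->4, 13->6
Step 2: d_i = R_x(i) - R_y(i); compute d_i^2.
  (4-1)^2=9, (5-8)^2=9, (2-3)^2=1, (6-5)^2=1, (7-2)^2=25, (3-7)^2=16, (1-4)^2=9, (8-6)^2=4
sum(d^2) = 74.
Step 3: rho = 1 - 6*74 / (8*(8^2 - 1)) = 1 - 444/504 = 0.119048.
Step 4: Under H0, t = rho * sqrt((n-2)/(1-rho^2)) = 0.2937 ~ t(6).
Step 5: Two-sided p-value from the t-distribution with 6 df = 0.778886.
Step 6: alpha = 0.05. fail to reject H0.

rho = 0.1190, p = 0.778886, fail to reject H0 at alpha = 0.05.


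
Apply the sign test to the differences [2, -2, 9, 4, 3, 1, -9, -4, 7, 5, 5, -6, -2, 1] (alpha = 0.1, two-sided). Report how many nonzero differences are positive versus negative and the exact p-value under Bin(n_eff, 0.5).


Step 1: Discard zero differences. Original n = 14; n_eff = number of nonzero differences = 14.
Nonzero differences (with sign): +2, -2, +9, +4, +3, +1, -9, -4, +7, +5, +5, -6, -2, +1
Step 2: Count signs: positive = 9, negative = 5.
Step 3: Under H0: P(positive) = 0.5, so the number of positives S ~ Bin(14, 0.5).
Step 4: Two-sided exact p-value = sum of Bin(14,0.5) probabilities at or below the observed probability = 0.423950.
Step 5: alpha = 0.1. fail to reject H0.

n_eff = 14, pos = 9, neg = 5, p = 0.423950, fail to reject H0.


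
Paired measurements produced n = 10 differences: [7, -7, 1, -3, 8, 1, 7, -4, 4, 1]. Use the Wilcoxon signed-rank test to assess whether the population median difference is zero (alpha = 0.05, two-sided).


Step 1: Drop any zero differences (none here) and take |d_i|.
|d| = [7, 7, 1, 3, 8, 1, 7, 4, 4, 1]
Step 2: Midrank |d_i| (ties get averaged ranks).
ranks: |7|->8, |7|->8, |1|->2, |3|->4, |8|->10, |1|->2, |7|->8, |4|->5.5, |4|->5.5, |1|->2
Step 3: Attach original signs; sum ranks with positive sign and with negative sign.
W+ = 8 + 2 + 10 + 2 + 8 + 5.5 + 2 = 37.5
W- = 8 + 4 + 5.5 = 17.5
(Check: W+ + W- = 55 should equal n(n+1)/2 = 55.)
Step 4: Test statistic W = min(W+, W-) = 17.5.
Step 5: Ties in |d|, so use the tie-corrected normal approximation.
        E[W] = n(n+1)/4 = 10*11/4 = 27.5.
        Tie groups: |d|=1 (t=3), |d|=4 (t=2), |d|=7 (t=3); sum(t^3 - t) = 54.
        Var[W] = n(n+1)(2n+1)/24 - sum(t^3-t)/48 = 2310/24 - 54/48 = 95.125.
        z = (W - E[W]) / sqrt(Var[W]) = (17.5 - 27.5) / 9.7532 = -1.0253.
        Two-sided p = 2*Phi(z) = 0.305220.
Step 6: alpha = 0.05. fail to reject H0.

W+ = 37.5, W- = 17.5, W = min = 17.5, p = 0.305220, fail to reject H0.


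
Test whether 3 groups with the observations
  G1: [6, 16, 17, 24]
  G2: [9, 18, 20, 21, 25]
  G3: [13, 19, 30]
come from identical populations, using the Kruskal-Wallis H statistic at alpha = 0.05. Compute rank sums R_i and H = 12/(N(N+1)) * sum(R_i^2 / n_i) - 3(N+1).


Step 1: Combine all N = 12 observations and assign midranks.
sorted (value, group, rank): (6,G1,1), (9,G2,2), (13,G3,3), (16,G1,4), (17,G1,5), (18,G2,6), (19,G3,7), (20,G2,8), (21,G2,9), (24,G1,10), (25,G2,11), (30,G3,12)
Step 2: Sum ranks within each group.
R_1 = 20 (n_1 = 4)
R_2 = 36 (n_2 = 5)
R_3 = 22 (n_3 = 3)
Step 3: H = 12/(N(N+1)) * sum(R_i^2/n_i) - 3(N+1)
     = 12/(12*13) * (20^2/4 + 36^2/5 + 22^2/3) - 3*13
     = 0.076923 * 520.533 - 39
     = 1.041026.
Step 4: No ties, so H is used without correction.
Step 5: Under H0, H ~ chi^2(2); p-value = 0.594216.
Step 6: alpha = 0.05. fail to reject H0.

H = 1.0410, df = 2, p = 0.594216, fail to reject H0.


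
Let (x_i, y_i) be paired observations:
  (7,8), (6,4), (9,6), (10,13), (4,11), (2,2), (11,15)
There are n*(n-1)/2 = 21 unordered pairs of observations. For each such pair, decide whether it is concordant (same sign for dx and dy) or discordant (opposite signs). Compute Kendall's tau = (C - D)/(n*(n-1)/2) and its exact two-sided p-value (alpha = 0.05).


Step 1: Enumerate the 21 unordered pairs (i,j) with i<j and classify each by sign(x_j-x_i) * sign(y_j-y_i).
  (1,2):dx=-1,dy=-4->C; (1,3):dx=+2,dy=-2->D; (1,4):dx=+3,dy=+5->C; (1,5):dx=-3,dy=+3->D
  (1,6):dx=-5,dy=-6->C; (1,7):dx=+4,dy=+7->C; (2,3):dx=+3,dy=+2->C; (2,4):dx=+4,dy=+9->C
  (2,5):dx=-2,dy=+7->D; (2,6):dx=-4,dy=-2->C; (2,7):dx=+5,dy=+11->C; (3,4):dx=+1,dy=+7->C
  (3,5):dx=-5,dy=+5->D; (3,6):dx=-7,dy=-4->C; (3,7):dx=+2,dy=+9->C; (4,5):dx=-6,dy=-2->C
  (4,6):dx=-8,dy=-11->C; (4,7):dx=+1,dy=+2->C; (5,6):dx=-2,dy=-9->C; (5,7):dx=+7,dy=+4->C
  (6,7):dx=+9,dy=+13->C
Step 2: C = 17, D = 4, total pairs = 21.
Step 3: tau = (C - D)/(n(n-1)/2) = (17 - 4)/21 = 0.619048.
Step 4: Exact two-sided p-value (enumerate n! = 5040 permutations of y under H0): p = 0.069048.
Step 5: alpha = 0.05. fail to reject H0.

tau_b = 0.6190 (C=17, D=4), p = 0.069048, fail to reject H0.


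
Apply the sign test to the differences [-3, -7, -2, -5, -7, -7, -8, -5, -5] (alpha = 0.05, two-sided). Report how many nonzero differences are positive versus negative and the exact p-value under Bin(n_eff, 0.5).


Step 1: Discard zero differences. Original n = 9; n_eff = number of nonzero differences = 9.
Nonzero differences (with sign): -3, -7, -2, -5, -7, -7, -8, -5, -5
Step 2: Count signs: positive = 0, negative = 9.
Step 3: Under H0: P(positive) = 0.5, so the number of positives S ~ Bin(9, 0.5).
Step 4: Two-sided exact p-value = sum of Bin(9,0.5) probabilities at or below the observed probability = 0.003906.
Step 5: alpha = 0.05. reject H0.

n_eff = 9, pos = 0, neg = 9, p = 0.003906, reject H0.


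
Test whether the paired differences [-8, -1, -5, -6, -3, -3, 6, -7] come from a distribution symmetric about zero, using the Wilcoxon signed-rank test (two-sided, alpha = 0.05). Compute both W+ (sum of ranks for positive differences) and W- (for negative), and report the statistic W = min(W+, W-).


Step 1: Drop any zero differences (none here) and take |d_i|.
|d| = [8, 1, 5, 6, 3, 3, 6, 7]
Step 2: Midrank |d_i| (ties get averaged ranks).
ranks: |8|->8, |1|->1, |5|->4, |6|->5.5, |3|->2.5, |3|->2.5, |6|->5.5, |7|->7
Step 3: Attach original signs; sum ranks with positive sign and with negative sign.
W+ = 5.5 = 5.5
W- = 8 + 1 + 4 + 5.5 + 2.5 + 2.5 + 7 = 30.5
(Check: W+ + W- = 36 should equal n(n+1)/2 = 36.)
Step 4: Test statistic W = min(W+, W-) = 5.5.
Step 5: Ties in |d|, so use the tie-corrected normal approximation.
        E[W] = n(n+1)/4 = 8*9/4 = 18.
        Tie groups: |d|=3 (t=2), |d|=6 (t=2); sum(t^3 - t) = 12.
        Var[W] = n(n+1)(2n+1)/24 - sum(t^3-t)/48 = 1224/24 - 12/48 = 50.75.
        z = (W - E[W]) / sqrt(Var[W]) = (5.5 - 18) / 7.1239 = -1.7547.
        Two-sided p = 2*Phi(z) = 0.079318.
Step 6: alpha = 0.05. fail to reject H0.

W+ = 5.5, W- = 30.5, W = min = 5.5, p = 0.079318, fail to reject H0.


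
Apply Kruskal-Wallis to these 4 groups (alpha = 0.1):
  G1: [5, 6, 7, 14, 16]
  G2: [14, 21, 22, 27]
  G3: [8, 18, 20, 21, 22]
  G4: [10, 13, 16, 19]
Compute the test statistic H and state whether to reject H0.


Step 1: Combine all N = 18 observations and assign midranks.
sorted (value, group, rank): (5,G1,1), (6,G1,2), (7,G1,3), (8,G3,4), (10,G4,5), (13,G4,6), (14,G1,7.5), (14,G2,7.5), (16,G1,9.5), (16,G4,9.5), (18,G3,11), (19,G4,12), (20,G3,13), (21,G2,14.5), (21,G3,14.5), (22,G2,16.5), (22,G3,16.5), (27,G2,18)
Step 2: Sum ranks within each group.
R_1 = 23 (n_1 = 5)
R_2 = 56.5 (n_2 = 4)
R_3 = 59 (n_3 = 5)
R_4 = 32.5 (n_4 = 4)
Step 3: H = 12/(N(N+1)) * sum(R_i^2/n_i) - 3(N+1)
     = 12/(18*19) * (23^2/5 + 56.5^2/4 + 59^2/5 + 32.5^2/4) - 3*19
     = 0.035088 * 1864.12 - 57
     = 8.407895.
Step 4: Ties present; correction factor C = 1 - 24/(18^3 - 18) = 0.995872. Corrected H = 8.407895 / 0.995872 = 8.442746.
Step 5: Under H0, H ~ chi^2(3); p-value = 0.037695.
Step 6: alpha = 0.1. reject H0.

H = 8.4427, df = 3, p = 0.037695, reject H0.


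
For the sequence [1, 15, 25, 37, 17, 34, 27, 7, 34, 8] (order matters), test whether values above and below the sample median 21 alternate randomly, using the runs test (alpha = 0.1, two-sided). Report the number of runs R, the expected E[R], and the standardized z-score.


Step 1: Compute median = 21; label A = above, B = below.
Labels in order: BBAABAABAB  (n_A = 5, n_B = 5)
Step 2: Count runs R = 7.
Step 3: Under H0 (random ordering), E[R] = 2*n_A*n_B/(n_A+n_B) + 1 = 2*5*5/10 + 1 = 6.0000.
        Var[R] = 2*n_A*n_B*(2*n_A*n_B - n_A - n_B) / ((n_A+n_B)^2 * (n_A+n_B-1)) = 2000/900 = 2.2222.
        SD[R] = 1.4907.
Step 4: Continuity-corrected z = (R - 0.5 - E[R]) / SD[R] = (7 - 0.5 - 6.0000) / 1.4907 = 0.3354.
Step 5: Two-sided p-value via normal approximation = 2*(1 - Phi(|z|)) = 0.737316.
Step 6: alpha = 0.1. fail to reject H0.

R = 7, z = 0.3354, p = 0.737316, fail to reject H0.


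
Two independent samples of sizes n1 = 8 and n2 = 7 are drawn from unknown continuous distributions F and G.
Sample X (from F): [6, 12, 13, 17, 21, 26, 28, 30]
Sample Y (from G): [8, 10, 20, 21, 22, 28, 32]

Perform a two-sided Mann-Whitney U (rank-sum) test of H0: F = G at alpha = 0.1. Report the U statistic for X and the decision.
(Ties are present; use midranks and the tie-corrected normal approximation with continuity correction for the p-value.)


Step 1: Combine and sort all 15 observations; assign midranks.
sorted (value, group): (6,X), (8,Y), (10,Y), (12,X), (13,X), (17,X), (20,Y), (21,X), (21,Y), (22,Y), (26,X), (28,X), (28,Y), (30,X), (32,Y)
ranks: 6->1, 8->2, 10->3, 12->4, 13->5, 17->6, 20->7, 21->8.5, 21->8.5, 22->10, 26->11, 28->12.5, 28->12.5, 30->14, 32->15
Step 2: Rank sum for X: R1 = 1 + 4 + 5 + 6 + 8.5 + 11 + 12.5 + 14 = 62.
Step 3: U_X = R1 - n1(n1+1)/2 = 62 - 8*9/2 = 62 - 36 = 26.
       U_Y = n1*n2 - U_X = 56 - 26 = 30.
Step 4: Ties are present, so use the tie-corrected normal approximation (with continuity correction) for the p-value.
Step 5: p-value = 0.861942; compare to alpha = 0.1. fail to reject H0.

U_X = 26, p = 0.861942, fail to reject H0 at alpha = 0.1.


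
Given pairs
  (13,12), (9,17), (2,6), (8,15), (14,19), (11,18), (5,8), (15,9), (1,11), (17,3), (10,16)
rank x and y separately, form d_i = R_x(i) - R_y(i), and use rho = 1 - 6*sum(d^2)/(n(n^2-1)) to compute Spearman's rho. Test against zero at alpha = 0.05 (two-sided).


Step 1: Rank x and y separately (midranks; no ties here).
rank(x): 13->8, 9->5, 2->2, 8->4, 14->9, 11->7, 5->3, 15->10, 1->1, 17->11, 10->6
rank(y): 12->6, 17->9, 6->2, 15->7, 19->11, 18->10, 8->3, 9->4, 11->5, 3->1, 16->8
Step 2: d_i = R_x(i) - R_y(i); compute d_i^2.
  (8-6)^2=4, (5-9)^2=16, (2-2)^2=0, (4-7)^2=9, (9-11)^2=4, (7-10)^2=9, (3-3)^2=0, (10-4)^2=36, (1-5)^2=16, (11-1)^2=100, (6-8)^2=4
sum(d^2) = 198.
Step 3: rho = 1 - 6*198 / (11*(11^2 - 1)) = 1 - 1188/1320 = 0.100000.
Step 4: Under H0, t = rho * sqrt((n-2)/(1-rho^2)) = 0.3015 ~ t(9).
Step 5: Two-sided p-value from the t-distribution with 9 df = 0.769875.
Step 6: alpha = 0.05. fail to reject H0.

rho = 0.1000, p = 0.769875, fail to reject H0 at alpha = 0.05.


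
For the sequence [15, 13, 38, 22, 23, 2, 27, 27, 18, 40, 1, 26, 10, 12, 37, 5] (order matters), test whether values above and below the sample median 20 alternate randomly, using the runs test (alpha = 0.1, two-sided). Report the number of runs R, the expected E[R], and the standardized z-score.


Step 1: Compute median = 20; label A = above, B = below.
Labels in order: BBAAABAABABABBAB  (n_A = 8, n_B = 8)
Step 2: Count runs R = 11.
Step 3: Under H0 (random ordering), E[R] = 2*n_A*n_B/(n_A+n_B) + 1 = 2*8*8/16 + 1 = 9.0000.
        Var[R] = 2*n_A*n_B*(2*n_A*n_B - n_A - n_B) / ((n_A+n_B)^2 * (n_A+n_B-1)) = 14336/3840 = 3.7333.
        SD[R] = 1.9322.
Step 4: Continuity-corrected z = (R - 0.5 - E[R]) / SD[R] = (11 - 0.5 - 9.0000) / 1.9322 = 0.7763.
Step 5: Two-sided p-value via normal approximation = 2*(1 - Phi(|z|)) = 0.437558.
Step 6: alpha = 0.1. fail to reject H0.

R = 11, z = 0.7763, p = 0.437558, fail to reject H0.


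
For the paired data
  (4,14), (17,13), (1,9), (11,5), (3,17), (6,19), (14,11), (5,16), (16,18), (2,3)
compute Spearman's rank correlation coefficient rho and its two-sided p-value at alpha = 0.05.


Step 1: Rank x and y separately (midranks; no ties here).
rank(x): 4->4, 17->10, 1->1, 11->7, 3->3, 6->6, 14->8, 5->5, 16->9, 2->2
rank(y): 14->6, 13->5, 9->3, 5->2, 17->8, 19->10, 11->4, 16->7, 18->9, 3->1
Step 2: d_i = R_x(i) - R_y(i); compute d_i^2.
  (4-6)^2=4, (10-5)^2=25, (1-3)^2=4, (7-2)^2=25, (3-8)^2=25, (6-10)^2=16, (8-4)^2=16, (5-7)^2=4, (9-9)^2=0, (2-1)^2=1
sum(d^2) = 120.
Step 3: rho = 1 - 6*120 / (10*(10^2 - 1)) = 1 - 720/990 = 0.272727.
Step 4: Under H0, t = rho * sqrt((n-2)/(1-rho^2)) = 0.8018 ~ t(8).
Step 5: Two-sided p-value from the t-distribution with 8 df = 0.445838.
Step 6: alpha = 0.05. fail to reject H0.

rho = 0.2727, p = 0.445838, fail to reject H0 at alpha = 0.05.


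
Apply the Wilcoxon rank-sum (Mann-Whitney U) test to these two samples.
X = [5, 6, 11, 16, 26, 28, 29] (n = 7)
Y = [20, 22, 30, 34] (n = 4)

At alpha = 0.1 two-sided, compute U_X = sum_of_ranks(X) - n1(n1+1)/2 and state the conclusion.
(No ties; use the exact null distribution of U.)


Step 1: Combine and sort all 11 observations; assign midranks.
sorted (value, group): (5,X), (6,X), (11,X), (16,X), (20,Y), (22,Y), (26,X), (28,X), (29,X), (30,Y), (34,Y)
ranks: 5->1, 6->2, 11->3, 16->4, 20->5, 22->6, 26->7, 28->8, 29->9, 30->10, 34->11
Step 2: Rank sum for X: R1 = 1 + 2 + 3 + 4 + 7 + 8 + 9 = 34.
Step 3: U_X = R1 - n1(n1+1)/2 = 34 - 7*8/2 = 34 - 28 = 6.
       U_Y = n1*n2 - U_X = 28 - 6 = 22.
Step 4: No ties, so the exact null distribution of U (based on enumerating the C(11,7) = 330 equally likely rank assignments) gives the two-sided p-value.
Step 5: p-value = 0.163636; compare to alpha = 0.1. fail to reject H0.

U_X = 6, p = 0.163636, fail to reject H0 at alpha = 0.1.


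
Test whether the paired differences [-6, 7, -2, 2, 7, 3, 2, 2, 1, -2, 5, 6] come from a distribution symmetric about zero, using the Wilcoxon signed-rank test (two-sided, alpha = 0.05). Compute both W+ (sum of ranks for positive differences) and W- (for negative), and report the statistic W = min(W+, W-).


Step 1: Drop any zero differences (none here) and take |d_i|.
|d| = [6, 7, 2, 2, 7, 3, 2, 2, 1, 2, 5, 6]
Step 2: Midrank |d_i| (ties get averaged ranks).
ranks: |6|->9.5, |7|->11.5, |2|->4, |2|->4, |7|->11.5, |3|->7, |2|->4, |2|->4, |1|->1, |2|->4, |5|->8, |6|->9.5
Step 3: Attach original signs; sum ranks with positive sign and with negative sign.
W+ = 11.5 + 4 + 11.5 + 7 + 4 + 4 + 1 + 8 + 9.5 = 60.5
W- = 9.5 + 4 + 4 = 17.5
(Check: W+ + W- = 78 should equal n(n+1)/2 = 78.)
Step 4: Test statistic W = min(W+, W-) = 17.5.
Step 5: Ties in |d|, so use the tie-corrected normal approximation.
        E[W] = n(n+1)/4 = 12*13/4 = 39.
        Tie groups: |d|=2 (t=5), |d|=6 (t=2), |d|=7 (t=2); sum(t^3 - t) = 132.
        Var[W] = n(n+1)(2n+1)/24 - sum(t^3-t)/48 = 3900/24 - 132/48 = 159.75.
        z = (W - E[W]) / sqrt(Var[W]) = (17.5 - 39) / 12.6392 = -1.7011.
        Two-sided p = 2*Phi(z) = 0.088933.
Step 6: alpha = 0.05. fail to reject H0.

W+ = 60.5, W- = 17.5, W = min = 17.5, p = 0.088933, fail to reject H0.


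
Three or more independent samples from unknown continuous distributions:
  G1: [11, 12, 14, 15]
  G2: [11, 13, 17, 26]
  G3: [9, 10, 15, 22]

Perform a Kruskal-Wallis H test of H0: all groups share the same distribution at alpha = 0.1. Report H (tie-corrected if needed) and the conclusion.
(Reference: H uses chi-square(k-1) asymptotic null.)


Step 1: Combine all N = 12 observations and assign midranks.
sorted (value, group, rank): (9,G3,1), (10,G3,2), (11,G1,3.5), (11,G2,3.5), (12,G1,5), (13,G2,6), (14,G1,7), (15,G1,8.5), (15,G3,8.5), (17,G2,10), (22,G3,11), (26,G2,12)
Step 2: Sum ranks within each group.
R_1 = 24 (n_1 = 4)
R_2 = 31.5 (n_2 = 4)
R_3 = 22.5 (n_3 = 4)
Step 3: H = 12/(N(N+1)) * sum(R_i^2/n_i) - 3(N+1)
     = 12/(12*13) * (24^2/4 + 31.5^2/4 + 22.5^2/4) - 3*13
     = 0.076923 * 518.625 - 39
     = 0.894231.
Step 4: Ties present; correction factor C = 1 - 12/(12^3 - 12) = 0.993007. Corrected H = 0.894231 / 0.993007 = 0.900528.
Step 5: Under H0, H ~ chi^2(2); p-value = 0.637460.
Step 6: alpha = 0.1. fail to reject H0.

H = 0.9005, df = 2, p = 0.637460, fail to reject H0.


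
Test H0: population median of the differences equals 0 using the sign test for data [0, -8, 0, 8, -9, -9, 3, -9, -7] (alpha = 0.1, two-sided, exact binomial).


Step 1: Discard zero differences. Original n = 9; n_eff = number of nonzero differences = 7.
Nonzero differences (with sign): -8, +8, -9, -9, +3, -9, -7
Step 2: Count signs: positive = 2, negative = 5.
Step 3: Under H0: P(positive) = 0.5, so the number of positives S ~ Bin(7, 0.5).
Step 4: Two-sided exact p-value = sum of Bin(7,0.5) probabilities at or below the observed probability = 0.453125.
Step 5: alpha = 0.1. fail to reject H0.

n_eff = 7, pos = 2, neg = 5, p = 0.453125, fail to reject H0.


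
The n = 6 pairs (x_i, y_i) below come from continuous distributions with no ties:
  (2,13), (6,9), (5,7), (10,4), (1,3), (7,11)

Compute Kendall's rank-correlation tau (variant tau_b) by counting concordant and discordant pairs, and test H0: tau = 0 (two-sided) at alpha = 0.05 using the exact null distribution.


Step 1: Enumerate the 15 unordered pairs (i,j) with i<j and classify each by sign(x_j-x_i) * sign(y_j-y_i).
  (1,2):dx=+4,dy=-4->D; (1,3):dx=+3,dy=-6->D; (1,4):dx=+8,dy=-9->D; (1,5):dx=-1,dy=-10->C
  (1,6):dx=+5,dy=-2->D; (2,3):dx=-1,dy=-2->C; (2,4):dx=+4,dy=-5->D; (2,5):dx=-5,dy=-6->C
  (2,6):dx=+1,dy=+2->C; (3,4):dx=+5,dy=-3->D; (3,5):dx=-4,dy=-4->C; (3,6):dx=+2,dy=+4->C
  (4,5):dx=-9,dy=-1->C; (4,6):dx=-3,dy=+7->D; (5,6):dx=+6,dy=+8->C
Step 2: C = 8, D = 7, total pairs = 15.
Step 3: tau = (C - D)/(n(n-1)/2) = (8 - 7)/15 = 0.066667.
Step 4: Exact two-sided p-value (enumerate n! = 720 permutations of y under H0): p = 1.000000.
Step 5: alpha = 0.05. fail to reject H0.

tau_b = 0.0667 (C=8, D=7), p = 1.000000, fail to reject H0.


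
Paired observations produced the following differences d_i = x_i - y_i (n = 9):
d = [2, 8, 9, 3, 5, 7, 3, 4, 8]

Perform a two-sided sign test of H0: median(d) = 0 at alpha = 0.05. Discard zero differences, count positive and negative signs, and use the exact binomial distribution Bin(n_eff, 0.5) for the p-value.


Step 1: Discard zero differences. Original n = 9; n_eff = number of nonzero differences = 9.
Nonzero differences (with sign): +2, +8, +9, +3, +5, +7, +3, +4, +8
Step 2: Count signs: positive = 9, negative = 0.
Step 3: Under H0: P(positive) = 0.5, so the number of positives S ~ Bin(9, 0.5).
Step 4: Two-sided exact p-value = sum of Bin(9,0.5) probabilities at or below the observed probability = 0.003906.
Step 5: alpha = 0.05. reject H0.

n_eff = 9, pos = 9, neg = 0, p = 0.003906, reject H0.


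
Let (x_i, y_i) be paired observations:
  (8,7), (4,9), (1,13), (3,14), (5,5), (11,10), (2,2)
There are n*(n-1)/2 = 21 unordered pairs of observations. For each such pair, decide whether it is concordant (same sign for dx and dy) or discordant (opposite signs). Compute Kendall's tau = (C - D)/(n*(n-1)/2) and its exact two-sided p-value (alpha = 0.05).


Step 1: Enumerate the 21 unordered pairs (i,j) with i<j and classify each by sign(x_j-x_i) * sign(y_j-y_i).
  (1,2):dx=-4,dy=+2->D; (1,3):dx=-7,dy=+6->D; (1,4):dx=-5,dy=+7->D; (1,5):dx=-3,dy=-2->C
  (1,6):dx=+3,dy=+3->C; (1,7):dx=-6,dy=-5->C; (2,3):dx=-3,dy=+4->D; (2,4):dx=-1,dy=+5->D
  (2,5):dx=+1,dy=-4->D; (2,6):dx=+7,dy=+1->C; (2,7):dx=-2,dy=-7->C; (3,4):dx=+2,dy=+1->C
  (3,5):dx=+4,dy=-8->D; (3,6):dx=+10,dy=-3->D; (3,7):dx=+1,dy=-11->D; (4,5):dx=+2,dy=-9->D
  (4,6):dx=+8,dy=-4->D; (4,7):dx=-1,dy=-12->C; (5,6):dx=+6,dy=+5->C; (5,7):dx=-3,dy=-3->C
  (6,7):dx=-9,dy=-8->C
Step 2: C = 10, D = 11, total pairs = 21.
Step 3: tau = (C - D)/(n(n-1)/2) = (10 - 11)/21 = -0.047619.
Step 4: Exact two-sided p-value (enumerate n! = 5040 permutations of y under H0): p = 1.000000.
Step 5: alpha = 0.05. fail to reject H0.

tau_b = -0.0476 (C=10, D=11), p = 1.000000, fail to reject H0.


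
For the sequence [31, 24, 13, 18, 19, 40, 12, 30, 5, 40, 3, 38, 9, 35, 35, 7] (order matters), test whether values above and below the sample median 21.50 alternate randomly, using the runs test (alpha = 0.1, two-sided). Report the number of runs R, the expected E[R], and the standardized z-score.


Step 1: Compute median = 21.50; label A = above, B = below.
Labels in order: AABBBABABABABAAB  (n_A = 8, n_B = 8)
Step 2: Count runs R = 12.
Step 3: Under H0 (random ordering), E[R] = 2*n_A*n_B/(n_A+n_B) + 1 = 2*8*8/16 + 1 = 9.0000.
        Var[R] = 2*n_A*n_B*(2*n_A*n_B - n_A - n_B) / ((n_A+n_B)^2 * (n_A+n_B-1)) = 14336/3840 = 3.7333.
        SD[R] = 1.9322.
Step 4: Continuity-corrected z = (R - 0.5 - E[R]) / SD[R] = (12 - 0.5 - 9.0000) / 1.9322 = 1.2939.
Step 5: Two-sided p-value via normal approximation = 2*(1 - Phi(|z|)) = 0.195709.
Step 6: alpha = 0.1. fail to reject H0.

R = 12, z = 1.2939, p = 0.195709, fail to reject H0.


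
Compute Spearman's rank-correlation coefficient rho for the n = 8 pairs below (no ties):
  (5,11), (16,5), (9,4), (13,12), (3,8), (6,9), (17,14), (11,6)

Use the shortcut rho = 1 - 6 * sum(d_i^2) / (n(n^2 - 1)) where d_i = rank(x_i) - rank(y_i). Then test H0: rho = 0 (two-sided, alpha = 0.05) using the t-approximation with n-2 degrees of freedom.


Step 1: Rank x and y separately (midranks; no ties here).
rank(x): 5->2, 16->7, 9->4, 13->6, 3->1, 6->3, 17->8, 11->5
rank(y): 11->6, 5->2, 4->1, 12->7, 8->4, 9->5, 14->8, 6->3
Step 2: d_i = R_x(i) - R_y(i); compute d_i^2.
  (2-6)^2=16, (7-2)^2=25, (4-1)^2=9, (6-7)^2=1, (1-4)^2=9, (3-5)^2=4, (8-8)^2=0, (5-3)^2=4
sum(d^2) = 68.
Step 3: rho = 1 - 6*68 / (8*(8^2 - 1)) = 1 - 408/504 = 0.190476.
Step 4: Under H0, t = rho * sqrt((n-2)/(1-rho^2)) = 0.4753 ~ t(6).
Step 5: Two-sided p-value from the t-distribution with 6 df = 0.651401.
Step 6: alpha = 0.05. fail to reject H0.

rho = 0.1905, p = 0.651401, fail to reject H0 at alpha = 0.05.


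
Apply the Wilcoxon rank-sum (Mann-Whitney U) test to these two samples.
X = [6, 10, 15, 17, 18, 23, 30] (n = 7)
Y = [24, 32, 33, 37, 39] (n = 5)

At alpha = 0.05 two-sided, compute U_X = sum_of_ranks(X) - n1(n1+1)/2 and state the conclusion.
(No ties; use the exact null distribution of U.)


Step 1: Combine and sort all 12 observations; assign midranks.
sorted (value, group): (6,X), (10,X), (15,X), (17,X), (18,X), (23,X), (24,Y), (30,X), (32,Y), (33,Y), (37,Y), (39,Y)
ranks: 6->1, 10->2, 15->3, 17->4, 18->5, 23->6, 24->7, 30->8, 32->9, 33->10, 37->11, 39->12
Step 2: Rank sum for X: R1 = 1 + 2 + 3 + 4 + 5 + 6 + 8 = 29.
Step 3: U_X = R1 - n1(n1+1)/2 = 29 - 7*8/2 = 29 - 28 = 1.
       U_Y = n1*n2 - U_X = 35 - 1 = 34.
Step 4: No ties, so the exact null distribution of U (based on enumerating the C(12,7) = 792 equally likely rank assignments) gives the two-sided p-value.
Step 5: p-value = 0.005051; compare to alpha = 0.05. reject H0.

U_X = 1, p = 0.005051, reject H0 at alpha = 0.05.


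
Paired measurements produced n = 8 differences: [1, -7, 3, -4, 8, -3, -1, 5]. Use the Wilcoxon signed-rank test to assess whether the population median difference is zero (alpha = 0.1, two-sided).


Step 1: Drop any zero differences (none here) and take |d_i|.
|d| = [1, 7, 3, 4, 8, 3, 1, 5]
Step 2: Midrank |d_i| (ties get averaged ranks).
ranks: |1|->1.5, |7|->7, |3|->3.5, |4|->5, |8|->8, |3|->3.5, |1|->1.5, |5|->6
Step 3: Attach original signs; sum ranks with positive sign and with negative sign.
W+ = 1.5 + 3.5 + 8 + 6 = 19
W- = 7 + 5 + 3.5 + 1.5 = 17
(Check: W+ + W- = 36 should equal n(n+1)/2 = 36.)
Step 4: Test statistic W = min(W+, W-) = 17.
Step 5: Ties in |d|, so use the tie-corrected normal approximation.
        E[W] = n(n+1)/4 = 8*9/4 = 18.
        Tie groups: |d|=1 (t=2), |d|=3 (t=2); sum(t^3 - t) = 12.
        Var[W] = n(n+1)(2n+1)/24 - sum(t^3-t)/48 = 1224/24 - 12/48 = 50.75.
        z = (W - E[W]) / sqrt(Var[W]) = (17 - 18) / 7.1239 = -0.1404.
        Two-sided p = 2*Phi(z) = 0.888366.
Step 6: alpha = 0.1. fail to reject H0.

W+ = 19, W- = 17, W = min = 17, p = 0.888366, fail to reject H0.


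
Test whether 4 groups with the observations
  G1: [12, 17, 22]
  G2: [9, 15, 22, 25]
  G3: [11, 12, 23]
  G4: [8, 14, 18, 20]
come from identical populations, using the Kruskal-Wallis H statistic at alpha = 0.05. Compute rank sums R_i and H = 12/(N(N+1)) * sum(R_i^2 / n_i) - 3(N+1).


Step 1: Combine all N = 14 observations and assign midranks.
sorted (value, group, rank): (8,G4,1), (9,G2,2), (11,G3,3), (12,G1,4.5), (12,G3,4.5), (14,G4,6), (15,G2,7), (17,G1,8), (18,G4,9), (20,G4,10), (22,G1,11.5), (22,G2,11.5), (23,G3,13), (25,G2,14)
Step 2: Sum ranks within each group.
R_1 = 24 (n_1 = 3)
R_2 = 34.5 (n_2 = 4)
R_3 = 20.5 (n_3 = 3)
R_4 = 26 (n_4 = 4)
Step 3: H = 12/(N(N+1)) * sum(R_i^2/n_i) - 3(N+1)
     = 12/(14*15) * (24^2/3 + 34.5^2/4 + 20.5^2/3 + 26^2/4) - 3*15
     = 0.057143 * 798.646 - 45
     = 0.636905.
Step 4: Ties present; correction factor C = 1 - 12/(14^3 - 14) = 0.995604. Corrected H = 0.636905 / 0.995604 = 0.639717.
Step 5: Under H0, H ~ chi^2(3); p-value = 0.887283.
Step 6: alpha = 0.05. fail to reject H0.

H = 0.6397, df = 3, p = 0.887283, fail to reject H0.


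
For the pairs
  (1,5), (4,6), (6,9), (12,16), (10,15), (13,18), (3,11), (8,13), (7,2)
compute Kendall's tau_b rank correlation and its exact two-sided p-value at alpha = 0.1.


Step 1: Enumerate the 36 unordered pairs (i,j) with i<j and classify each by sign(x_j-x_i) * sign(y_j-y_i).
  (1,2):dx=+3,dy=+1->C; (1,3):dx=+5,dy=+4->C; (1,4):dx=+11,dy=+11->C; (1,5):dx=+9,dy=+10->C
  (1,6):dx=+12,dy=+13->C; (1,7):dx=+2,dy=+6->C; (1,8):dx=+7,dy=+8->C; (1,9):dx=+6,dy=-3->D
  (2,3):dx=+2,dy=+3->C; (2,4):dx=+8,dy=+10->C; (2,5):dx=+6,dy=+9->C; (2,6):dx=+9,dy=+12->C
  (2,7):dx=-1,dy=+5->D; (2,8):dx=+4,dy=+7->C; (2,9):dx=+3,dy=-4->D; (3,4):dx=+6,dy=+7->C
  (3,5):dx=+4,dy=+6->C; (3,6):dx=+7,dy=+9->C; (3,7):dx=-3,dy=+2->D; (3,8):dx=+2,dy=+4->C
  (3,9):dx=+1,dy=-7->D; (4,5):dx=-2,dy=-1->C; (4,6):dx=+1,dy=+2->C; (4,7):dx=-9,dy=-5->C
  (4,8):dx=-4,dy=-3->C; (4,9):dx=-5,dy=-14->C; (5,6):dx=+3,dy=+3->C; (5,7):dx=-7,dy=-4->C
  (5,8):dx=-2,dy=-2->C; (5,9):dx=-3,dy=-13->C; (6,7):dx=-10,dy=-7->C; (6,8):dx=-5,dy=-5->C
  (6,9):dx=-6,dy=-16->C; (7,8):dx=+5,dy=+2->C; (7,9):dx=+4,dy=-9->D; (8,9):dx=-1,dy=-11->C
Step 2: C = 30, D = 6, total pairs = 36.
Step 3: tau = (C - D)/(n(n-1)/2) = (30 - 6)/36 = 0.666667.
Step 4: Exact two-sided p-value (enumerate n! = 362880 permutations of y under H0): p = 0.012665.
Step 5: alpha = 0.1. reject H0.

tau_b = 0.6667 (C=30, D=6), p = 0.012665, reject H0.


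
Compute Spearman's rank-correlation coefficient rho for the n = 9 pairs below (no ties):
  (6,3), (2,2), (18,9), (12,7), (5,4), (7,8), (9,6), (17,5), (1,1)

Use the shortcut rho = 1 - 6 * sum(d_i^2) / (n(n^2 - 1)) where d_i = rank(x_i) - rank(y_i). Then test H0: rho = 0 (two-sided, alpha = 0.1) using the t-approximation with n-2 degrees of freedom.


Step 1: Rank x and y separately (midranks; no ties here).
rank(x): 6->4, 2->2, 18->9, 12->7, 5->3, 7->5, 9->6, 17->8, 1->1
rank(y): 3->3, 2->2, 9->9, 7->7, 4->4, 8->8, 6->6, 5->5, 1->1
Step 2: d_i = R_x(i) - R_y(i); compute d_i^2.
  (4-3)^2=1, (2-2)^2=0, (9-9)^2=0, (7-7)^2=0, (3-4)^2=1, (5-8)^2=9, (6-6)^2=0, (8-5)^2=9, (1-1)^2=0
sum(d^2) = 20.
Step 3: rho = 1 - 6*20 / (9*(9^2 - 1)) = 1 - 120/720 = 0.833333.
Step 4: Under H0, t = rho * sqrt((n-2)/(1-rho^2)) = 3.9886 ~ t(7).
Step 5: Two-sided p-value from the t-distribution with 7 df = 0.005266.
Step 6: alpha = 0.1. reject H0.

rho = 0.8333, p = 0.005266, reject H0 at alpha = 0.1.


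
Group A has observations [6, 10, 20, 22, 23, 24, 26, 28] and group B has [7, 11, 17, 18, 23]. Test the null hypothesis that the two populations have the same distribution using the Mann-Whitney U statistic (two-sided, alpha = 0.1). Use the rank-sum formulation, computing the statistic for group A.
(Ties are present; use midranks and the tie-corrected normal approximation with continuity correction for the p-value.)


Step 1: Combine and sort all 13 observations; assign midranks.
sorted (value, group): (6,X), (7,Y), (10,X), (11,Y), (17,Y), (18,Y), (20,X), (22,X), (23,X), (23,Y), (24,X), (26,X), (28,X)
ranks: 6->1, 7->2, 10->3, 11->4, 17->5, 18->6, 20->7, 22->8, 23->9.5, 23->9.5, 24->11, 26->12, 28->13
Step 2: Rank sum for X: R1 = 1 + 3 + 7 + 8 + 9.5 + 11 + 12 + 13 = 64.5.
Step 3: U_X = R1 - n1(n1+1)/2 = 64.5 - 8*9/2 = 64.5 - 36 = 28.5.
       U_Y = n1*n2 - U_X = 40 - 28.5 = 11.5.
Step 4: Ties are present, so use the tie-corrected normal approximation (with continuity correction) for the p-value.
Step 5: p-value = 0.240919; compare to alpha = 0.1. fail to reject H0.

U_X = 28.5, p = 0.240919, fail to reject H0 at alpha = 0.1.


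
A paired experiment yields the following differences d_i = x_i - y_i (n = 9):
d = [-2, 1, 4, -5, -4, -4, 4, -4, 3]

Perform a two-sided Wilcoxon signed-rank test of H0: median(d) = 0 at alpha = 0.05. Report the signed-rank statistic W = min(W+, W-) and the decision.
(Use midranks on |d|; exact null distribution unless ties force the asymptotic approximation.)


Step 1: Drop any zero differences (none here) and take |d_i|.
|d| = [2, 1, 4, 5, 4, 4, 4, 4, 3]
Step 2: Midrank |d_i| (ties get averaged ranks).
ranks: |2|->2, |1|->1, |4|->6, |5|->9, |4|->6, |4|->6, |4|->6, |4|->6, |3|->3
Step 3: Attach original signs; sum ranks with positive sign and with negative sign.
W+ = 1 + 6 + 6 + 3 = 16
W- = 2 + 9 + 6 + 6 + 6 = 29
(Check: W+ + W- = 45 should equal n(n+1)/2 = 45.)
Step 4: Test statistic W = min(W+, W-) = 16.
Step 5: Ties in |d|, so use the tie-corrected normal approximation.
        E[W] = n(n+1)/4 = 9*10/4 = 22.5.
        Tie groups: |d|=4 (t=5); sum(t^3 - t) = 120.
        Var[W] = n(n+1)(2n+1)/24 - sum(t^3-t)/48 = 1710/24 - 120/48 = 68.75.
        z = (W - E[W]) / sqrt(Var[W]) = (16 - 22.5) / 8.2916 = -0.7839.
        Two-sided p = 2*Phi(z) = 0.433081.
Step 6: alpha = 0.05. fail to reject H0.

W+ = 16, W- = 29, W = min = 16, p = 0.433081, fail to reject H0.


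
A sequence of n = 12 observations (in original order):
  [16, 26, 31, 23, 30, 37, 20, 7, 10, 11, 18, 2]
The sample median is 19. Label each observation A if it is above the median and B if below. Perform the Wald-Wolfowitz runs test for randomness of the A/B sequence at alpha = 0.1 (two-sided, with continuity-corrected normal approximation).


Step 1: Compute median = 19; label A = above, B = below.
Labels in order: BAAAAAABBBBB  (n_A = 6, n_B = 6)
Step 2: Count runs R = 3.
Step 3: Under H0 (random ordering), E[R] = 2*n_A*n_B/(n_A+n_B) + 1 = 2*6*6/12 + 1 = 7.0000.
        Var[R] = 2*n_A*n_B*(2*n_A*n_B - n_A - n_B) / ((n_A+n_B)^2 * (n_A+n_B-1)) = 4320/1584 = 2.7273.
        SD[R] = 1.6514.
Step 4: Continuity-corrected z = (R + 0.5 - E[R]) / SD[R] = (3 + 0.5 - 7.0000) / 1.6514 = -2.1194.
Step 5: Two-sided p-value via normal approximation = 2*(1 - Phi(|z|)) = 0.034060.
Step 6: alpha = 0.1. reject H0.

R = 3, z = -2.1194, p = 0.034060, reject H0.


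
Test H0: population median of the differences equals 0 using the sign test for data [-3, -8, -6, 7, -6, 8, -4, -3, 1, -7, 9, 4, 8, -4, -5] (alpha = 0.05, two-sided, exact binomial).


Step 1: Discard zero differences. Original n = 15; n_eff = number of nonzero differences = 15.
Nonzero differences (with sign): -3, -8, -6, +7, -6, +8, -4, -3, +1, -7, +9, +4, +8, -4, -5
Step 2: Count signs: positive = 6, negative = 9.
Step 3: Under H0: P(positive) = 0.5, so the number of positives S ~ Bin(15, 0.5).
Step 4: Two-sided exact p-value = sum of Bin(15,0.5) probabilities at or below the observed probability = 0.607239.
Step 5: alpha = 0.05. fail to reject H0.

n_eff = 15, pos = 6, neg = 9, p = 0.607239, fail to reject H0.
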